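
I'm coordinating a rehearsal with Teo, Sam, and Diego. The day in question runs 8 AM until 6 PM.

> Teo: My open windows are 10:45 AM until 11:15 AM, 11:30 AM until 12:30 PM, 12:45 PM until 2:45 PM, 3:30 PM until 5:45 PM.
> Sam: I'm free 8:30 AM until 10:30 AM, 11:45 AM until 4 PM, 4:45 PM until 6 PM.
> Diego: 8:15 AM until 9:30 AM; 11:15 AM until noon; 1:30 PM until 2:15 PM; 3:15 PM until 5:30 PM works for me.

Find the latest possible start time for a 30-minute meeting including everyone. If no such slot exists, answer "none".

17:00

Teo ∩ Sam: 11:45-12:30, 12:45-14:45, 15:30-16:00, 16:45-17:45.
Teo ∩ Sam ∩ Diego: 11:45-12:00, 13:30-14:15, 15:30-16:00, 16:45-17:30.
So the common availability across everyone is 11:45-12:00, 13:30-14:15, 15:30-16:00, 16:45-17:30.
The last common window of at least 30 minutes is 16:45-17:30; a 30-minute meeting can start as late as 17:00 and still end by 17:30.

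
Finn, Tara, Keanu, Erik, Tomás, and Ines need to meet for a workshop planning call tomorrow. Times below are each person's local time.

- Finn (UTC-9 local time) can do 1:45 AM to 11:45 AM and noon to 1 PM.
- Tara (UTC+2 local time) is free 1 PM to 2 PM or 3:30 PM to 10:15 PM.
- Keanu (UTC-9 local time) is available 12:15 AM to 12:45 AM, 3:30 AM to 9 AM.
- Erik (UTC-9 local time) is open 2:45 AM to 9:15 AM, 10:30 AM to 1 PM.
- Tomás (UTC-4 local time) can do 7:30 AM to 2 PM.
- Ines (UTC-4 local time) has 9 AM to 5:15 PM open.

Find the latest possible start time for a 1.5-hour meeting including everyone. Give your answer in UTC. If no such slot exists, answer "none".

16:30

Finn in UTC: 10:45-20:45, 21:00-22:00 (add 9h to convert from UTC-9).
Tara in UTC: 11:00-12:00, 13:30-20:15 (subtract 2h to convert from UTC+2).
Keanu in UTC: 09:15-09:45, 12:30-18:00 (add 9h to convert from UTC-9).
Erik in UTC: 11:45-18:15, 19:30-22:00 (add 9h to convert from UTC-9).
Tomás in UTC: 11:30-18:00 (add 4h to convert from UTC-4).
Ines in UTC: 13:00-21:15 (add 4h to convert from UTC-4).
Finn ∩ Tara: 11:00-12:00, 13:30-20:15.
Finn ∩ Tara ∩ Keanu: 13:30-18:00.
Finn ∩ Tara ∩ Keanu ∩ Erik: 13:30-18:00.
Finn ∩ Tara ∩ Keanu ∩ Erik ∩ Tomás: 13:30-18:00.
Finn ∩ Tara ∩ Keanu ∩ Erik ∩ Tomás ∩ Ines: 13:30-18:00.
So the common availability across everyone is 13:30-18:00.
The last common window of at least 90 minutes is 13:30-18:00; a 90-minute meeting can start as late as 16:30 and still end by 18:00.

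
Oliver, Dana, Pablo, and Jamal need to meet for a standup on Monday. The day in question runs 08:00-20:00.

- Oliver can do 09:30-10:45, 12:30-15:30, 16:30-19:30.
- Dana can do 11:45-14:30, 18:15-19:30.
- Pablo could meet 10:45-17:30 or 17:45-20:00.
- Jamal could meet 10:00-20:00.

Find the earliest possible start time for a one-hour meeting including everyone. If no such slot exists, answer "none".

12:30

Oliver ∩ Dana: 12:30-14:30, 18:15-19:30.
Oliver ∩ Dana ∩ Pablo: 12:30-14:30, 18:15-19:30.
Oliver ∩ Dana ∩ Pablo ∩ Jamal: 12:30-14:30, 18:15-19:30.
So the common availability across everyone is 12:30-14:30, 18:15-19:30.
The first common window of at least 60 minutes is 12:30-14:30, so the earliest start is 12:30.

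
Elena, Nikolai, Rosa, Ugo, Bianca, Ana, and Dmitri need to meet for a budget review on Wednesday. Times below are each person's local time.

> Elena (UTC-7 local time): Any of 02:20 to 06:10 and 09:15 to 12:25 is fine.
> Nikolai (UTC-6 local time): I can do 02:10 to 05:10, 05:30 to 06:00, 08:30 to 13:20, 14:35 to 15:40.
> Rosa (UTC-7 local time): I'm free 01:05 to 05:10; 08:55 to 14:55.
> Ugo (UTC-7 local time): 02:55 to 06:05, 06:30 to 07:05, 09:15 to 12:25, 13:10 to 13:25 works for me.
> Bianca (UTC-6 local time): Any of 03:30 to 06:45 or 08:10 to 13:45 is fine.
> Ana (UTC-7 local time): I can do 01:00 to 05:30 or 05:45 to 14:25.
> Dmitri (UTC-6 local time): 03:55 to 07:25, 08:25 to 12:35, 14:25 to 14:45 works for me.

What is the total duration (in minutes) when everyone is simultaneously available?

Elena in UTC: 09:20-13:10, 16:15-19:25 (add 7h to convert from UTC-7).
Nikolai in UTC: 08:10-11:10, 11:30-12:00, 14:30-19:20, 20:35-21:40 (add 6h to convert from UTC-6).
Rosa in UTC: 08:05-12:10, 15:55-21:55 (add 7h to convert from UTC-7).
Ugo in UTC: 09:55-13:05, 13:30-14:05, 16:15-19:25, 20:10-20:25 (add 7h to convert from UTC-7).
Bianca in UTC: 09:30-12:45, 14:10-19:45 (add 6h to convert from UTC-6).
Ana in UTC: 08:00-12:30, 12:45-21:25 (add 7h to convert from UTC-7).
Dmitri in UTC: 09:55-13:25, 14:25-18:35, 20:25-20:45 (add 6h to convert from UTC-6).
Elena ∩ Nikolai: 09:20-11:10, 11:30-12:00, 16:15-19:20.
Elena ∩ Nikolai ∩ Rosa: 09:20-11:10, 11:30-12:00, 16:15-19:20.
Elena ∩ Nikolai ∩ Rosa ∩ Ugo: 09:55-11:10, 11:30-12:00, 16:15-19:20.
Elena ∩ Nikolai ∩ Rosa ∩ Ugo ∩ Bianca: 09:55-11:10, 11:30-12:00, 16:15-19:20.
Elena ∩ Nikolai ∩ Rosa ∩ Ugo ∩ Bianca ∩ Ana: 09:55-11:10, 11:30-12:00, 16:15-19:20.
Elena ∩ Nikolai ∩ Rosa ∩ Ugo ∩ Bianca ∩ Ana ∩ Dmitri: 09:55-11:10, 11:30-12:00, 16:15-18:35.
Those are the intersection windows.
Summing the common windows: 75 + 30 + 140 = 245 minutes.

245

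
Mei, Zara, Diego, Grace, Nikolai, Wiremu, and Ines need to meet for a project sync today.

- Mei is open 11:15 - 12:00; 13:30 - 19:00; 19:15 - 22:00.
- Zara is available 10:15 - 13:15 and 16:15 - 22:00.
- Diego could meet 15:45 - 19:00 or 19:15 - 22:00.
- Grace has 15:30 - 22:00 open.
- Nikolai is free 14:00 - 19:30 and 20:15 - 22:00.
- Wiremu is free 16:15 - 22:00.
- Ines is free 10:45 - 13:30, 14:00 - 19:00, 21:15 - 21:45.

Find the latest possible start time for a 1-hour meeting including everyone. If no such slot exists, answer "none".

18:00

Mei ∩ Zara: 11:15-12:00, 16:15-19:00, 19:15-22:00.
Mei ∩ Zara ∩ Diego: 16:15-19:00, 19:15-22:00.
Mei ∩ Zara ∩ Diego ∩ Grace: 16:15-19:00, 19:15-22:00.
Mei ∩ Zara ∩ Diego ∩ Grace ∩ Nikolai: 16:15-19:00, 19:15-19:30, 20:15-22:00.
Mei ∩ Zara ∩ Diego ∩ Grace ∩ Nikolai ∩ Wiremu: 16:15-19:00, 19:15-19:30, 20:15-22:00.
Mei ∩ Zara ∩ Diego ∩ Grace ∩ Nikolai ∩ Wiremu ∩ Ines: 16:15-19:00, 21:15-21:45.
The last common window of at least 60 minutes is 16:15-19:00; a 60-minute meeting can start as late as 18:00 and still end by 19:00.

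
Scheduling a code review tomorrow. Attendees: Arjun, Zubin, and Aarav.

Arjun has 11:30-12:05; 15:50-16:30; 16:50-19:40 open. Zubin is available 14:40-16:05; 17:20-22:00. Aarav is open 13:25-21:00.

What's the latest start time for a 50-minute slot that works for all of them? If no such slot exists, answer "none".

18:50

Arjun ∩ Zubin: 15:50-16:05, 17:20-19:40.
Arjun ∩ Zubin ∩ Aarav: 15:50-16:05, 17:20-19:40.
The last common window of at least 50 minutes is 17:20-19:40; a 50-minute meeting can start as late as 18:50 and still end by 19:40.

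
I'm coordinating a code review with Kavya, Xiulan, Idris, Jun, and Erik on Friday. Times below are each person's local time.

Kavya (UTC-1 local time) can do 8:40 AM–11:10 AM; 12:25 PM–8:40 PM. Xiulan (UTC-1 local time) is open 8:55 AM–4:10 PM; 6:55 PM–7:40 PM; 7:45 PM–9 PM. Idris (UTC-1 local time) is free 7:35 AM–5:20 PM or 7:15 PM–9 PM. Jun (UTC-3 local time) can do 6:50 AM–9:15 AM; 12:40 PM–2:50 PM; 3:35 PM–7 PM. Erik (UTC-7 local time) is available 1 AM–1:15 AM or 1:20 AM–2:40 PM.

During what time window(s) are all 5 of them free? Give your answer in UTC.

Kavya in UTC: 09:40-12:10, 13:25-21:40 (add 1h to convert from UTC-1).
Xiulan in UTC: 09:55-17:10, 19:55-20:40, 20:45-22:00 (add 1h to convert from UTC-1).
Idris in UTC: 08:35-18:20, 20:15-22:00 (add 1h to convert from UTC-1).
Jun in UTC: 09:50-12:15, 15:40-17:50, 18:35-22:00 (add 3h to convert from UTC-3).
Erik in UTC: 08:00-08:15, 08:20-21:40 (add 7h to convert from UTC-7).
Kavya ∩ Xiulan: 09:55-12:10, 13:25-17:10, 19:55-20:40, 20:45-21:40.
Kavya ∩ Xiulan ∩ Idris: 09:55-12:10, 13:25-17:10, 20:15-20:40, 20:45-21:40.
Kavya ∩ Xiulan ∩ Idris ∩ Jun: 09:55-12:10, 15:40-17:10, 20:15-20:40, 20:45-21:40.
Kavya ∩ Xiulan ∩ Idris ∩ Jun ∩ Erik: 09:55-12:10, 15:40-17:10, 20:15-20:40, 20:45-21:40.
Those are the intersection windows.

09:55-12:10, 15:40-17:10, 20:15-20:40, 20:45-21:40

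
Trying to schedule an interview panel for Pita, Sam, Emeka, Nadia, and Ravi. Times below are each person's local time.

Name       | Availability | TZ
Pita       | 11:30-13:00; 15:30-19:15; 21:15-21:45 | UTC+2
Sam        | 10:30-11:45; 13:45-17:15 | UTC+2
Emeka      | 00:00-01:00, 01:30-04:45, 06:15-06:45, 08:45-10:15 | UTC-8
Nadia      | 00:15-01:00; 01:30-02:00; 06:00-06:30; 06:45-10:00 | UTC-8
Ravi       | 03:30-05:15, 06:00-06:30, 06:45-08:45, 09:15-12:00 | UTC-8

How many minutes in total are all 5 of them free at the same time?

15

Pita in UTC: 09:30-11:00, 13:30-17:15, 19:15-19:45 (subtract 2h to convert from UTC+2).
Sam in UTC: 08:30-09:45, 11:45-15:15 (subtract 2h to convert from UTC+2).
Emeka in UTC: 08:00-09:00, 09:30-12:45, 14:15-14:45, 16:45-18:15 (add 8h to convert from UTC-8).
Nadia in UTC: 08:15-09:00, 09:30-10:00, 14:00-14:30, 14:45-18:00 (add 8h to convert from UTC-8).
Ravi in UTC: 11:30-13:15, 14:00-14:30, 14:45-16:45, 17:15-20:00 (add 8h to convert from UTC-8).
Pita ∩ Sam: 09:30-09:45, 13:30-15:15.
Pita ∩ Sam ∩ Emeka: 09:30-09:45, 14:15-14:45.
Pita ∩ Sam ∩ Emeka ∩ Nadia: 09:30-09:45, 14:15-14:30.
Pita ∩ Sam ∩ Emeka ∩ Nadia ∩ Ravi: 14:15-14:30.
That's a single block of 15 minutes.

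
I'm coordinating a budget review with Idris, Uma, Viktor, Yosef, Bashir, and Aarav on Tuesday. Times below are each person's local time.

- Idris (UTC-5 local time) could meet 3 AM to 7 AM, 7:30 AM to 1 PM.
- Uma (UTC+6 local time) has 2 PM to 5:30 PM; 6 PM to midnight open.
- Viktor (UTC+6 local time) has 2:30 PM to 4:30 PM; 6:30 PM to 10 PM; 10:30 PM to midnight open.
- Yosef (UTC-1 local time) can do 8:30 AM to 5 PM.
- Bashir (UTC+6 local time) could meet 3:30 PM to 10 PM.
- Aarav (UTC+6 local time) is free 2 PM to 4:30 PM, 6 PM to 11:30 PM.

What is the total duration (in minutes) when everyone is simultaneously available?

Idris in UTC: 08:00-12:00, 12:30-18:00 (add 5h to convert from UTC-5).
Uma in UTC: 08:00-11:30, 12:00-18:00 (subtract 6h to convert from UTC+6).
Viktor in UTC: 08:30-10:30, 12:30-16:00, 16:30-18:00 (subtract 6h to convert from UTC+6).
Yosef in UTC: 09:30-18:00 (add 1h to convert from UTC-1).
Bashir in UTC: 09:30-16:00 (subtract 6h to convert from UTC+6).
Aarav in UTC: 08:00-10:30, 12:00-17:30 (subtract 6h to convert from UTC+6).
Idris ∩ Uma: 08:00-11:30, 12:30-18:00.
Idris ∩ Uma ∩ Viktor: 08:30-10:30, 12:30-16:00, 16:30-18:00.
Idris ∩ Uma ∩ Viktor ∩ Yosef: 09:30-10:30, 12:30-16:00, 16:30-18:00.
Idris ∩ Uma ∩ Viktor ∩ Yosef ∩ Bashir: 09:30-10:30, 12:30-16:00.
Idris ∩ Uma ∩ Viktor ∩ Yosef ∩ Bashir ∩ Aarav: 09:30-10:30, 12:30-16:00.
Summing the common windows: 60 + 210 = 270 minutes.

270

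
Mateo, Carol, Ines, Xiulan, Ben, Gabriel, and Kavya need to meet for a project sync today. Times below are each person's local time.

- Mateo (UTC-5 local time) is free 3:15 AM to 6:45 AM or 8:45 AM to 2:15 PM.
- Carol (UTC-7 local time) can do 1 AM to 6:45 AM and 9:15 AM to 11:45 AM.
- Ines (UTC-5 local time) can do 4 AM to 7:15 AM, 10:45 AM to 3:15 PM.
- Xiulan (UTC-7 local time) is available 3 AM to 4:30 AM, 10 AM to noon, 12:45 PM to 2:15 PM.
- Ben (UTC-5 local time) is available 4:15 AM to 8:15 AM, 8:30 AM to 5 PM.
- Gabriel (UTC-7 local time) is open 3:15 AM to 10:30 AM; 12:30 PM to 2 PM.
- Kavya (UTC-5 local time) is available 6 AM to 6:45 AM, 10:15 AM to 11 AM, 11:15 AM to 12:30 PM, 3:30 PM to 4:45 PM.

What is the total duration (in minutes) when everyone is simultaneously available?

Mateo in UTC: 08:15-11:45, 13:45-19:15 (add 5h to convert from UTC-5).
Carol in UTC: 08:00-13:45, 16:15-18:45 (add 7h to convert from UTC-7).
Ines in UTC: 09:00-12:15, 15:45-20:15 (add 5h to convert from UTC-5).
Xiulan in UTC: 10:00-11:30, 17:00-19:00, 19:45-21:15 (add 7h to convert from UTC-7).
Ben in UTC: 09:15-13:15, 13:30-22:00 (add 5h to convert from UTC-5).
Gabriel in UTC: 10:15-17:30, 19:30-21:00 (add 7h to convert from UTC-7).
Kavya in UTC: 11:00-11:45, 15:15-16:00, 16:15-17:30, 20:30-21:45 (add 5h to convert from UTC-5).
Mateo ∩ Carol: 08:15-11:45, 16:15-18:45.
Mateo ∩ Carol ∩ Ines: 09:00-11:45, 16:15-18:45.
Mateo ∩ Carol ∩ Ines ∩ Xiulan: 10:00-11:30, 17:00-18:45.
Mateo ∩ Carol ∩ Ines ∩ Xiulan ∩ Ben: 10:00-11:30, 17:00-18:45.
Mateo ∩ Carol ∩ Ines ∩ Xiulan ∩ Ben ∩ Gabriel: 10:15-11:30, 17:00-17:30.
Mateo ∩ Carol ∩ Ines ∩ Xiulan ∩ Ben ∩ Gabriel ∩ Kavya: 11:00-11:30, 17:00-17:30.
So the common availability across everyone is 11:00-11:30, 17:00-17:30.
Summing the common windows: 30 + 30 = 60 minutes.

60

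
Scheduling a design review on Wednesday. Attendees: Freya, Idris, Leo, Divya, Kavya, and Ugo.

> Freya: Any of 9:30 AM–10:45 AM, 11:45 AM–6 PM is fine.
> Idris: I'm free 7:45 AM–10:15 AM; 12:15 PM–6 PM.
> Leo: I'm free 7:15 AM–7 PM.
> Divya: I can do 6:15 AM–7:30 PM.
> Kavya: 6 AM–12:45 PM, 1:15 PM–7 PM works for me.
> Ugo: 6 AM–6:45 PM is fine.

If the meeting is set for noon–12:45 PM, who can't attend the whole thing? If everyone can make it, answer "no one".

Freya: free for 12:00-12:45. Idris: not fully free for 12:00-12:45. Leo: free for 12:00-12:45. Divya: free for 12:00-12:45. Kavya: free for 12:00-12:45. Ugo: free for 12:00-12:45.

Idris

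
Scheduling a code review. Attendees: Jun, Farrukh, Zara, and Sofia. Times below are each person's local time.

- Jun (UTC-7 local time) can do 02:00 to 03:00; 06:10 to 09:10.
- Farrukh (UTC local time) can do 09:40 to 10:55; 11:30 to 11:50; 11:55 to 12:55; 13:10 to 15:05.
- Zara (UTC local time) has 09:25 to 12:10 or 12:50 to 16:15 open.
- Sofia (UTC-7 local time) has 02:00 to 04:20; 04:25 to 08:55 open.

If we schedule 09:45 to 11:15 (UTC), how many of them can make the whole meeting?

2

Jun in UTC: 09:00-10:00, 13:10-16:10 (add 7h to convert from UTC-7).
Farrukh in UTC: 09:40-10:55, 11:30-11:50, 11:55-12:55, 13:10-15:05.
Zara in UTC: 09:25-12:10, 12:50-16:15.
Sofia in UTC: 09:00-11:20, 11:25-15:55 (add 7h to convert from UTC-7).
Zara and Sofia can make the full 09:45-11:15 slot — that's 2.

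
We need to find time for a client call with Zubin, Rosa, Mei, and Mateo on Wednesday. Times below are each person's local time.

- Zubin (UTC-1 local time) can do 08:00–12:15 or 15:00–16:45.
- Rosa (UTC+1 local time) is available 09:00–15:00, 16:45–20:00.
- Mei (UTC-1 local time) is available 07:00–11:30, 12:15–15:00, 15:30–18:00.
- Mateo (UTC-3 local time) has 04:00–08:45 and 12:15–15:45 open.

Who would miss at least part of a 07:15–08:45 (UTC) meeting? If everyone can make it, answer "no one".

Mei, Rosa, Zubin

Zubin in UTC: 09:00-13:15, 16:00-17:45 (add 1h to convert from UTC-1).
Rosa in UTC: 08:00-14:00, 15:45-19:00 (subtract 1h to convert from UTC+1).
Mei in UTC: 08:00-12:30, 13:15-16:00, 16:30-19:00 (add 1h to convert from UTC-1).
Mateo in UTC: 07:00-11:45, 15:15-18:45 (add 3h to convert from UTC-3).
Zubin: not fully free for 07:15-08:45. Rosa: not fully free for 07:15-08:45. Mei: not fully free for 07:15-08:45. Mateo: free for 07:15-08:45.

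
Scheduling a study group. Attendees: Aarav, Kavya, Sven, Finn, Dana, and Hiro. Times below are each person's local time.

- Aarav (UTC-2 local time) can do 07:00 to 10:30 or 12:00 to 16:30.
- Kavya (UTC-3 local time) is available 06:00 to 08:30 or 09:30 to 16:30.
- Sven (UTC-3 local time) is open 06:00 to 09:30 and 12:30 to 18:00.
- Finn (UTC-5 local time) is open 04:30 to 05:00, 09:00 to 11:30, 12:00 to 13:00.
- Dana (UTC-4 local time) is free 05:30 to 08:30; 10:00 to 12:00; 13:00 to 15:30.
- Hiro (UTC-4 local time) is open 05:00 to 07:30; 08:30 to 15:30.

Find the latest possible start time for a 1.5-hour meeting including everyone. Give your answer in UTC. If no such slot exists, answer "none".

none

Aarav in UTC: 09:00-12:30, 14:00-18:30 (add 2h to convert from UTC-2).
Kavya in UTC: 09:00-11:30, 12:30-19:30 (add 3h to convert from UTC-3).
Sven in UTC: 09:00-12:30, 15:30-21:00 (add 3h to convert from UTC-3).
Finn in UTC: 09:30-10:00, 14:00-16:30, 17:00-18:00 (add 5h to convert from UTC-5).
Dana in UTC: 09:30-12:30, 14:00-16:00, 17:00-19:30 (add 4h to convert from UTC-4).
Hiro in UTC: 09:00-11:30, 12:30-19:30 (add 4h to convert from UTC-4).
Aarav ∩ Kavya: 09:00-11:30, 14:00-18:30.
Aarav ∩ Kavya ∩ Sven: 09:00-11:30, 15:30-18:30.
Aarav ∩ Kavya ∩ Sven ∩ Finn: 09:30-10:00, 15:30-16:30, 17:00-18:00.
Aarav ∩ Kavya ∩ Sven ∩ Finn ∩ Dana: 09:30-10:00, 15:30-16:00, 17:00-18:00.
Aarav ∩ Kavya ∩ Sven ∩ Finn ∩ Dana ∩ Hiro: 09:30-10:00, 15:30-16:00, 17:00-18:00.
Those are the intersection windows.
No common window is at least 90 minutes long.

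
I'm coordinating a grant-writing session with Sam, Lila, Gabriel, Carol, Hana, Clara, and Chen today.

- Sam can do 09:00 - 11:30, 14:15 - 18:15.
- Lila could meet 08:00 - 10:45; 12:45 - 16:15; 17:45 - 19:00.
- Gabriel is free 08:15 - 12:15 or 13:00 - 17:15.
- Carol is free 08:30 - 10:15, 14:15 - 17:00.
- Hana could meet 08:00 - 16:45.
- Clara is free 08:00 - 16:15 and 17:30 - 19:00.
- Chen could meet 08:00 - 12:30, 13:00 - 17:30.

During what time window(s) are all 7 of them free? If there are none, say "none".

Sam ∩ Lila: 09:00-10:45, 14:15-16:15, 17:45-18:15.
Sam ∩ Lila ∩ Gabriel: 09:00-10:45, 14:15-16:15.
Sam ∩ Lila ∩ Gabriel ∩ Carol: 09:00-10:15, 14:15-16:15.
Sam ∩ Lila ∩ Gabriel ∩ Carol ∩ Hana: 09:00-10:15, 14:15-16:15.
Sam ∩ Lila ∩ Gabriel ∩ Carol ∩ Hana ∩ Clara: 09:00-10:15, 14:15-16:15.
Sam ∩ Lila ∩ Gabriel ∩ Carol ∩ Hana ∩ Clara ∩ Chen: 09:00-10:15, 14:15-16:15.
Those are the intersection windows.

09:00-10:15, 14:15-16:15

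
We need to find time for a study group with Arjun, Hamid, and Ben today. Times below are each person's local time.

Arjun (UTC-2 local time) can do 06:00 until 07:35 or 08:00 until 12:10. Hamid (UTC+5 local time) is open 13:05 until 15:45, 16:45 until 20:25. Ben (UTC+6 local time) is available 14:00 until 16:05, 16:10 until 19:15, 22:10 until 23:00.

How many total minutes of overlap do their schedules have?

220

Arjun in UTC: 08:00-09:35, 10:00-14:10 (add 2h to convert from UTC-2).
Hamid in UTC: 08:05-10:45, 11:45-15:25 (subtract 5h to convert from UTC+5).
Ben in UTC: 08:00-10:05, 10:10-13:15, 16:10-17:00 (subtract 6h to convert from UTC+6).
Arjun ∩ Hamid: 08:05-09:35, 10:00-10:45, 11:45-14:10.
Arjun ∩ Hamid ∩ Ben: 08:05-09:35, 10:00-10:05, 10:10-10:45, 11:45-13:15.
So the common availability across everyone is 08:05-09:35, 10:00-10:05, 10:10-10:45, 11:45-13:15.
Summing the common windows: 90 + 5 + 35 + 90 = 220 minutes.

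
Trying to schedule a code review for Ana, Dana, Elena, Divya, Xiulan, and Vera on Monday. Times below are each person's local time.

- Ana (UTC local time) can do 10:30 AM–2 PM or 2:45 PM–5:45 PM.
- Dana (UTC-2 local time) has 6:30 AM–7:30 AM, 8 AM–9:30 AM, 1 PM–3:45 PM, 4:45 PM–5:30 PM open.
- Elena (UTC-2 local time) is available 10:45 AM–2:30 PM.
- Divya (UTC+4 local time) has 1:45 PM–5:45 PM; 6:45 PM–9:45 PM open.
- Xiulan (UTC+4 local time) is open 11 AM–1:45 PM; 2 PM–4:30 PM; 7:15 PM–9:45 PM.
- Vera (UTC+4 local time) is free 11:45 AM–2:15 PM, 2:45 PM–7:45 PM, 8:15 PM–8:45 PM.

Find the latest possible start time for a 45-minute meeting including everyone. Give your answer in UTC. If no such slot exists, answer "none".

none

Ana in UTC: 10:30-14:00, 14:45-17:45.
Dana in UTC: 08:30-09:30, 10:00-11:30, 15:00-17:45, 18:45-19:30 (add 2h to convert from UTC-2).
Elena in UTC: 12:45-16:30 (add 2h to convert from UTC-2).
Divya in UTC: 09:45-13:45, 14:45-17:45 (subtract 4h to convert from UTC+4).
Xiulan in UTC: 07:00-09:45, 10:00-12:30, 15:15-17:45 (subtract 4h to convert from UTC+4).
Vera in UTC: 07:45-10:15, 10:45-15:45, 16:15-16:45 (subtract 4h to convert from UTC+4).
Ana ∩ Dana: 10:30-11:30, 15:00-17:45.
Ana ∩ Dana ∩ Elena: 15:00-16:30.
Ana ∩ Dana ∩ Elena ∩ Divya: 15:00-16:30.
Ana ∩ Dana ∩ Elena ∩ Divya ∩ Xiulan: 15:15-16:30.
Ana ∩ Dana ∩ Elena ∩ Divya ∩ Xiulan ∩ Vera: 15:15-15:45, 16:15-16:30.
No common window is at least 45 minutes long.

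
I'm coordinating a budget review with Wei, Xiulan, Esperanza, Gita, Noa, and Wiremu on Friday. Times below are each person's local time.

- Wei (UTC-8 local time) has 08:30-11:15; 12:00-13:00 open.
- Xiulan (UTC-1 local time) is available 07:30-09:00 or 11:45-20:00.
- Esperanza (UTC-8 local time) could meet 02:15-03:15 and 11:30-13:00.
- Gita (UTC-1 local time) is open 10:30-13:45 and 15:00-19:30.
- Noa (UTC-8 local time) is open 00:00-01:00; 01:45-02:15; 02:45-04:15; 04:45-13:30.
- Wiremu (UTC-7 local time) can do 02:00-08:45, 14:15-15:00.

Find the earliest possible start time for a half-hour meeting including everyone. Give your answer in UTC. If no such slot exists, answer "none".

Wei in UTC: 16:30-19:15, 20:00-21:00 (add 8h to convert from UTC-8).
Xiulan in UTC: 08:30-10:00, 12:45-21:00 (add 1h to convert from UTC-1).
Esperanza in UTC: 10:15-11:15, 19:30-21:00 (add 8h to convert from UTC-8).
Gita in UTC: 11:30-14:45, 16:00-20:30 (add 1h to convert from UTC-1).
Noa in UTC: 08:00-09:00, 09:45-10:15, 10:45-12:15, 12:45-21:30 (add 8h to convert from UTC-8).
Wiremu in UTC: 09:00-15:45, 21:15-22:00 (add 7h to convert from UTC-7).
Wei ∩ Xiulan: 16:30-19:15, 20:00-21:00.
Wei ∩ Xiulan ∩ Esperanza: 20:00-21:00.
Wei ∩ Xiulan ∩ Esperanza ∩ Gita: 20:00-20:30.
Wei ∩ Xiulan ∩ Esperanza ∩ Gita ∩ Noa: 20:00-20:30.
Wei ∩ Xiulan ∩ Esperanza ∩ Gita ∩ Noa ∩ Wiremu: ∅.
There is no time when everyone is free.
No common window is at least 30 minutes long.

none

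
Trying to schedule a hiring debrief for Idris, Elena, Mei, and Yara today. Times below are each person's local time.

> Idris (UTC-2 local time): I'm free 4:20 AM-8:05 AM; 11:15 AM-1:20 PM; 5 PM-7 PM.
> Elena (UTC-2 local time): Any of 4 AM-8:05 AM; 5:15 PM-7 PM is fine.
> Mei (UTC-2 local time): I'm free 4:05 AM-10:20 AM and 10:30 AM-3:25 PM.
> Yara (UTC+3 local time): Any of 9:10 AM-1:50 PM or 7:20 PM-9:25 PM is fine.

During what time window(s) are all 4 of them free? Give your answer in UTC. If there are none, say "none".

06:20-10:05

Idris in UTC: 06:20-10:05, 13:15-15:20, 19:00-21:00 (add 2h to convert from UTC-2).
Elena in UTC: 06:00-10:05, 19:15-21:00 (add 2h to convert from UTC-2).
Mei in UTC: 06:05-12:20, 12:30-17:25 (add 2h to convert from UTC-2).
Yara in UTC: 06:10-10:50, 16:20-18:25 (subtract 3h to convert from UTC+3).
Idris ∩ Elena: 06:20-10:05, 19:15-21:00.
Idris ∩ Elena ∩ Mei: 06:20-10:05.
Idris ∩ Elena ∩ Mei ∩ Yara: 06:20-10:05.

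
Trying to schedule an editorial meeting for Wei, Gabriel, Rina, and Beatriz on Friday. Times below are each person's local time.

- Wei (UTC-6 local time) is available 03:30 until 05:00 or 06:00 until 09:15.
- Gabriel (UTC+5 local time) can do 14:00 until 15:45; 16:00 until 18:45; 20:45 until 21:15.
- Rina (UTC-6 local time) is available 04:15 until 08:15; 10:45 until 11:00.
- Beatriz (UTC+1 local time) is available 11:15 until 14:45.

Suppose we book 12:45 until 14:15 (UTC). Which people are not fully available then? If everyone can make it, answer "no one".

Beatriz, Gabriel

Wei in UTC: 09:30-11:00, 12:00-15:15 (add 6h to convert from UTC-6).
Gabriel in UTC: 09:00-10:45, 11:00-13:45, 15:45-16:15 (subtract 5h to convert from UTC+5).
Rina in UTC: 10:15-14:15, 16:45-17:00 (add 6h to convert from UTC-6).
Beatriz in UTC: 10:15-13:45 (subtract 1h to convert from UTC+1).
Wei: free for 12:45-14:15. Gabriel: not fully free for 12:45-14:15. Rina: free for 12:45-14:15. Beatriz: not fully free for 12:45-14:15.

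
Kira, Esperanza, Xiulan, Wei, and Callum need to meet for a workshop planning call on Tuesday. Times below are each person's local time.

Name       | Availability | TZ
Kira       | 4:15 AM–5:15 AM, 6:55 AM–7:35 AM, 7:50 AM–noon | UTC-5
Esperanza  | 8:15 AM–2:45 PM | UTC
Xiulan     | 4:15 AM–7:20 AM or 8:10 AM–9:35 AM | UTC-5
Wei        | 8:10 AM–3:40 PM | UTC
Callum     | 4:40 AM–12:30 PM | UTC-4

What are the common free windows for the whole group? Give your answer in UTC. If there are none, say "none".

09:15-10:15, 11:55-12:20, 13:10-14:35

Kira in UTC: 09:15-10:15, 11:55-12:35, 12:50-17:00 (add 5h to convert from UTC-5).
Esperanza in UTC: 08:15-14:45.
Xiulan in UTC: 09:15-12:20, 13:10-14:35 (add 5h to convert from UTC-5).
Wei in UTC: 08:10-15:40.
Callum in UTC: 08:40-16:30 (add 4h to convert from UTC-4).
Kira ∩ Esperanza: 09:15-10:15, 11:55-12:35, 12:50-14:45.
Kira ∩ Esperanza ∩ Xiulan: 09:15-10:15, 11:55-12:20, 13:10-14:35.
Kira ∩ Esperanza ∩ Xiulan ∩ Wei: 09:15-10:15, 11:55-12:20, 13:10-14:35.
Kira ∩ Esperanza ∩ Xiulan ∩ Wei ∩ Callum: 09:15-10:15, 11:55-12:20, 13:10-14:35.
Those are the intersection windows.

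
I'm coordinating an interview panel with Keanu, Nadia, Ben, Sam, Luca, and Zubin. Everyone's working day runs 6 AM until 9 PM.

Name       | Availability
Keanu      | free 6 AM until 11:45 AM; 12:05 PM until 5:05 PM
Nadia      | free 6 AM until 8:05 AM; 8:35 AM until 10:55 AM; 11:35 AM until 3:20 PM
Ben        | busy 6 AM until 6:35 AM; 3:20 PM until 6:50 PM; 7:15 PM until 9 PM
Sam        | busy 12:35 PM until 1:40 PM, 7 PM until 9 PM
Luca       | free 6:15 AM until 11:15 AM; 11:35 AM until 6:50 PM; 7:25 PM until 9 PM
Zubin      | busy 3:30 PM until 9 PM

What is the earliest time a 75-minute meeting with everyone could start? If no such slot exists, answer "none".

Keanu free: 06:00-11:45, 12:05-17:05.
Nadia free: 06:00-08:05, 08:35-10:55, 11:35-15:20.
Ben free: 06:35-15:20, 18:50-19:15 (invert busy blocks within the working day).
Sam free: 06:00-12:35, 13:40-19:00 (invert busy blocks within the working day).
Luca free: 06:15-11:15, 11:35-18:50, 19:25-21:00.
Zubin free: 06:00-15:30 (invert busy blocks within the working day).
Keanu ∩ Nadia: 06:00-08:05, 08:35-10:55, 11:35-11:45, 12:05-15:20.
Keanu ∩ Nadia ∩ Ben: 06:35-08:05, 08:35-10:55, 11:35-11:45, 12:05-15:20.
Keanu ∩ Nadia ∩ Ben ∩ Sam: 06:35-08:05, 08:35-10:55, 11:35-11:45, 12:05-12:35, 13:40-15:20.
Keanu ∩ Nadia ∩ Ben ∩ Sam ∩ Luca: 06:35-08:05, 08:35-10:55, 11:35-11:45, 12:05-12:35, 13:40-15:20.
Keanu ∩ Nadia ∩ Ben ∩ Sam ∩ Luca ∩ Zubin: 06:35-08:05, 08:35-10:55, 11:35-11:45, 12:05-12:35, 13:40-15:20.
Those are the intersection windows.
The first common window of at least 75 minutes is 06:35-08:05, so the earliest start is 06:35.

06:35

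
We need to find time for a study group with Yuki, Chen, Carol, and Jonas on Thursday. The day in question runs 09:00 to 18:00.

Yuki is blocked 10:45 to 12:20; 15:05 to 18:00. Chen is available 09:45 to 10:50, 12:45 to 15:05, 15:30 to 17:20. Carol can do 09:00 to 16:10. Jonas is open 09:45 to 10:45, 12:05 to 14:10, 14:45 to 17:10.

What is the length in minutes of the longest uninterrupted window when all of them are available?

Yuki free: 09:00-10:45, 12:20-15:05 (invert busy blocks within the working day).
Chen free: 09:45-10:50, 12:45-15:05, 15:30-17:20.
Carol free: 09:00-16:10.
Jonas free: 09:45-10:45, 12:05-14:10, 14:45-17:10.
Yuki ∩ Chen: 09:45-10:45, 12:45-15:05.
Yuki ∩ Chen ∩ Carol: 09:45-10:45, 12:45-15:05.
Yuki ∩ Chen ∩ Carol ∩ Jonas: 09:45-10:45, 12:45-14:10, 14:45-15:05.
So the common availability across everyone is 09:45-10:45, 12:45-14:10, 14:45-15:05.
The longest is 12:45-14:10 at 85 minutes.

85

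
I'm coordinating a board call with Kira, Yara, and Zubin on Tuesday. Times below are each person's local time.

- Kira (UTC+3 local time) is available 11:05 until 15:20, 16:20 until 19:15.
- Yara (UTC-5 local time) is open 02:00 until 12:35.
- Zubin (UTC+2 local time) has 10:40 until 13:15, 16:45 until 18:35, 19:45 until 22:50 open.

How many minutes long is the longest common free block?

155

Kira in UTC: 08:05-12:20, 13:20-16:15 (subtract 3h to convert from UTC+3).
Yara in UTC: 07:00-17:35 (add 5h to convert from UTC-5).
Zubin in UTC: 08:40-11:15, 14:45-16:35, 17:45-20:50 (subtract 2h to convert from UTC+2).
Kira ∩ Yara: 08:05-12:20, 13:20-16:15.
Kira ∩ Yara ∩ Zubin: 08:40-11:15, 14:45-16:15.
So the common availability across everyone is 08:40-11:15, 14:45-16:15.
The longest is 08:40-11:15 at 155 minutes.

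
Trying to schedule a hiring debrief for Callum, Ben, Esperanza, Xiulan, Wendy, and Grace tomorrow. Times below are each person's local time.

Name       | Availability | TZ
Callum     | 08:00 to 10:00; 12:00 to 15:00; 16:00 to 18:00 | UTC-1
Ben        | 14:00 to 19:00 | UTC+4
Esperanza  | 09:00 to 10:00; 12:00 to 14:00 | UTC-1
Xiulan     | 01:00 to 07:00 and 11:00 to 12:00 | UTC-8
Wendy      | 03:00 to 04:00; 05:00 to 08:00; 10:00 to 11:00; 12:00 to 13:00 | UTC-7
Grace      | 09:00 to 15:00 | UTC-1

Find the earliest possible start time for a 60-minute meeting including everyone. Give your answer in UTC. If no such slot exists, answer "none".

Callum in UTC: 09:00-11:00, 13:00-16:00, 17:00-19:00 (add 1h to convert from UTC-1).
Ben in UTC: 10:00-15:00 (subtract 4h to convert from UTC+4).
Esperanza in UTC: 10:00-11:00, 13:00-15:00 (add 1h to convert from UTC-1).
Xiulan in UTC: 09:00-15:00, 19:00-20:00 (add 8h to convert from UTC-8).
Wendy in UTC: 10:00-11:00, 12:00-15:00, 17:00-18:00, 19:00-20:00 (add 7h to convert from UTC-7).
Grace in UTC: 10:00-16:00 (add 1h to convert from UTC-1).
Callum ∩ Ben: 10:00-11:00, 13:00-15:00.
Callum ∩ Ben ∩ Esperanza: 10:00-11:00, 13:00-15:00.
Callum ∩ Ben ∩ Esperanza ∩ Xiulan: 10:00-11:00, 13:00-15:00.
Callum ∩ Ben ∩ Esperanza ∩ Xiulan ∩ Wendy: 10:00-11:00, 13:00-15:00.
Callum ∩ Ben ∩ Esperanza ∩ Xiulan ∩ Wendy ∩ Grace: 10:00-11:00, 13:00-15:00.
The first common window of at least 60 minutes is 10:00-11:00, so the earliest start is 10:00.

10:00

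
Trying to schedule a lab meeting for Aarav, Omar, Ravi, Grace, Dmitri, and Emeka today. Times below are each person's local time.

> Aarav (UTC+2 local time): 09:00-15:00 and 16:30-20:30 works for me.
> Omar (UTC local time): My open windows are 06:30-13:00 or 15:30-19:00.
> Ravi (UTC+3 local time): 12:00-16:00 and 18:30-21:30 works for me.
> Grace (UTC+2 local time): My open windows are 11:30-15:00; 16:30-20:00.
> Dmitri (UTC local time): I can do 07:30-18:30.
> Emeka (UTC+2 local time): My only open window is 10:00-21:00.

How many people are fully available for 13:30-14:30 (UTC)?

Aarav in UTC: 07:00-13:00, 14:30-18:30 (subtract 2h to convert from UTC+2).
Omar in UTC: 06:30-13:00, 15:30-19:00.
Ravi in UTC: 09:00-13:00, 15:30-18:30 (subtract 3h to convert from UTC+3).
Grace in UTC: 09:30-13:00, 14:30-18:00 (subtract 2h to convert from UTC+2).
Dmitri in UTC: 07:30-18:30.
Emeka in UTC: 08:00-19:00 (subtract 2h to convert from UTC+2).
Dmitri and Emeka can make the full 13:30-14:30 slot — that's 2.

2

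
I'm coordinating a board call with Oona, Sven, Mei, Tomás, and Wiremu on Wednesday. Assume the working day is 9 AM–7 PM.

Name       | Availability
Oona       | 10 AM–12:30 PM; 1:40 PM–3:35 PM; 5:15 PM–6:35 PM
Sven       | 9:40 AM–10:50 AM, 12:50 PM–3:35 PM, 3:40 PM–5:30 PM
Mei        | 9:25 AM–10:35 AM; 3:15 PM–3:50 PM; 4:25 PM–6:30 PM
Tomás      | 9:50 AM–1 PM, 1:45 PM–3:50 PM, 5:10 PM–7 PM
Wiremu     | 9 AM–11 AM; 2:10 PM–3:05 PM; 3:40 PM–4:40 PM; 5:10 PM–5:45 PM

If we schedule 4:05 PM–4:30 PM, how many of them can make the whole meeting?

2

Sven and Wiremu can make the full 16:05-16:30 slot — that's 2.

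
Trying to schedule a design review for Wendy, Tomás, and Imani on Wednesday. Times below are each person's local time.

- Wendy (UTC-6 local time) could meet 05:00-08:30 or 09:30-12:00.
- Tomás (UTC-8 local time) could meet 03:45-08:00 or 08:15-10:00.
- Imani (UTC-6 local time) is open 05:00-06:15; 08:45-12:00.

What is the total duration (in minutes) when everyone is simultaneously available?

165

Wendy in UTC: 11:00-14:30, 15:30-18:00 (add 6h to convert from UTC-6).
Tomás in UTC: 11:45-16:00, 16:15-18:00 (add 8h to convert from UTC-8).
Imani in UTC: 11:00-12:15, 14:45-18:00 (add 6h to convert from UTC-6).
Wendy ∩ Tomás: 11:45-14:30, 15:30-16:00, 16:15-18:00.
Wendy ∩ Tomás ∩ Imani: 11:45-12:15, 15:30-16:00, 16:15-18:00.
Those are the intersection windows.
Summing the common windows: 30 + 30 + 105 = 165 minutes.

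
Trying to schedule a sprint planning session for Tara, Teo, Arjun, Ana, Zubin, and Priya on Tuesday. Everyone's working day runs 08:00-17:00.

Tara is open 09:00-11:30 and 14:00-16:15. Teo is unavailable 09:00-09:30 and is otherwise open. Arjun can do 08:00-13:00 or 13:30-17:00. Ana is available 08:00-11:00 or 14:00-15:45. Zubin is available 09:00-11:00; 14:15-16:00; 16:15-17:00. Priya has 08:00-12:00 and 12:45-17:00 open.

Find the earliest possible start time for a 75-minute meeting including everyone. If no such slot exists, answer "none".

Tara free: 09:00-11:30, 14:00-16:15.
Teo free: 08:00-09:00, 09:30-17:00 (invert busy blocks within the working day).
Arjun free: 08:00-13:00, 13:30-17:00.
Ana free: 08:00-11:00, 14:00-15:45.
Zubin free: 09:00-11:00, 14:15-16:00, 16:15-17:00.
Priya free: 08:00-12:00, 12:45-17:00.
Tara ∩ Teo: 09:30-11:30, 14:00-16:15.
Tara ∩ Teo ∩ Arjun: 09:30-11:30, 14:00-16:15.
Tara ∩ Teo ∩ Arjun ∩ Ana: 09:30-11:00, 14:00-15:45.
Tara ∩ Teo ∩ Arjun ∩ Ana ∩ Zubin: 09:30-11:00, 14:15-15:45.
Tara ∩ Teo ∩ Arjun ∩ Ana ∩ Zubin ∩ Priya: 09:30-11:00, 14:15-15:45.
The first common window of at least 75 minutes is 09:30-11:00, so the earliest start is 09:30.

09:30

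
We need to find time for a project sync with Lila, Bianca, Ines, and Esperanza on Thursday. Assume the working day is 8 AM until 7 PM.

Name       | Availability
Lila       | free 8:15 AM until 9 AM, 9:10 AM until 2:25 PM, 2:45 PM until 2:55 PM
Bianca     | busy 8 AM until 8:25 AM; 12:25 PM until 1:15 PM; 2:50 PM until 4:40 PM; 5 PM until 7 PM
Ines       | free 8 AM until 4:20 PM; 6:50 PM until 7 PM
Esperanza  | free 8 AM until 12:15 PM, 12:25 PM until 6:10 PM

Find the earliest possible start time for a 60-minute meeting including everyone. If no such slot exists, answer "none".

09:10

Lila free: 08:15-09:00, 09:10-14:25, 14:45-14:55.
Bianca free: 08:25-12:25, 13:15-14:50, 16:40-17:00 (invert busy blocks within the working day).
Ines free: 08:00-16:20, 18:50-19:00.
Esperanza free: 08:00-12:15, 12:25-18:10.
Lila ∩ Bianca: 08:25-09:00, 09:10-12:25, 13:15-14:25, 14:45-14:50.
Lila ∩ Bianca ∩ Ines: 08:25-09:00, 09:10-12:25, 13:15-14:25, 14:45-14:50.
Lila ∩ Bianca ∩ Ines ∩ Esperanza: 08:25-09:00, 09:10-12:15, 13:15-14:25, 14:45-14:50.
So the common availability across everyone is 08:25-09:00, 09:10-12:15, 13:15-14:25, 14:45-14:50.
The first common window of at least 60 minutes is 09:10-12:15, so the earliest start is 09:10.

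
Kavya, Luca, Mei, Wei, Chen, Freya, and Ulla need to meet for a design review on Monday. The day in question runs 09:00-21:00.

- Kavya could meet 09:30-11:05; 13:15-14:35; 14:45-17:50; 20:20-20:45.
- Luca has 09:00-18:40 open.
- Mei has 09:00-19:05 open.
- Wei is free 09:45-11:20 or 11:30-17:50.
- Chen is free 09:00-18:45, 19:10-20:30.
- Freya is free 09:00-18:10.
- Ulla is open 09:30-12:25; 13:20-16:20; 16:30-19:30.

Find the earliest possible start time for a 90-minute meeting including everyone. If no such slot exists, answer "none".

Kavya ∩ Luca: 09:30-11:05, 13:15-14:35, 14:45-17:50.
Kavya ∩ Luca ∩ Mei: 09:30-11:05, 13:15-14:35, 14:45-17:50.
Kavya ∩ Luca ∩ Mei ∩ Wei: 09:45-11:05, 13:15-14:35, 14:45-17:50.
Kavya ∩ Luca ∩ Mei ∩ Wei ∩ Chen: 09:45-11:05, 13:15-14:35, 14:45-17:50.
Kavya ∩ Luca ∩ Mei ∩ Wei ∩ Chen ∩ Freya: 09:45-11:05, 13:15-14:35, 14:45-17:50.
Kavya ∩ Luca ∩ Mei ∩ Wei ∩ Chen ∩ Freya ∩ Ulla: 09:45-11:05, 13:20-14:35, 14:45-16:20, 16:30-17:50.
The first common window of at least 90 minutes is 14:45-16:20, so the earliest start is 14:45.

14:45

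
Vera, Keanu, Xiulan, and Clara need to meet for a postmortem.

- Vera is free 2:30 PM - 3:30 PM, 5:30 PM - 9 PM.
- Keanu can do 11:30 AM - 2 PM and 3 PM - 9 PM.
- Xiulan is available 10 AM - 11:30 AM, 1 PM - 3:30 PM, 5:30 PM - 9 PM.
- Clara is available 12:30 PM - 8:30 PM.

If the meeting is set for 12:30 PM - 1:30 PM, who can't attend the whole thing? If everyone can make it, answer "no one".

Vera, Xiulan

Vera: not fully free for 12:30-13:30. Keanu: free for 12:30-13:30. Xiulan: not fully free for 12:30-13:30. Clara: free for 12:30-13:30.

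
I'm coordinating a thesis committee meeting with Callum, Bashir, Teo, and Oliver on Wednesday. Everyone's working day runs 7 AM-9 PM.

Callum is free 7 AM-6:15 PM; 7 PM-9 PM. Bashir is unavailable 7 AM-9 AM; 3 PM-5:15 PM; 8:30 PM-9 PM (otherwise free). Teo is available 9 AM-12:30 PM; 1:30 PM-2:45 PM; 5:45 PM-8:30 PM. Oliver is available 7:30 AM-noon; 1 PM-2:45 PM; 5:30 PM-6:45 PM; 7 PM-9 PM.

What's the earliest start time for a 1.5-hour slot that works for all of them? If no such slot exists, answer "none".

Callum free: 07:00-18:15, 19:00-21:00.
Bashir free: 09:00-15:00, 17:15-20:30 (invert busy blocks within the working day).
Teo free: 09:00-12:30, 13:30-14:45, 17:45-20:30.
Oliver free: 07:30-12:00, 13:00-14:45, 17:30-18:45, 19:00-21:00.
Callum ∩ Bashir: 09:00-15:00, 17:15-18:15, 19:00-20:30.
Callum ∩ Bashir ∩ Teo: 09:00-12:30, 13:30-14:45, 17:45-18:15, 19:00-20:30.
Callum ∩ Bashir ∩ Teo ∩ Oliver: 09:00-12:00, 13:30-14:45, 17:45-18:15, 19:00-20:30.
The first common window of at least 90 minutes is 09:00-12:00, so the earliest start is 09:00.

09:00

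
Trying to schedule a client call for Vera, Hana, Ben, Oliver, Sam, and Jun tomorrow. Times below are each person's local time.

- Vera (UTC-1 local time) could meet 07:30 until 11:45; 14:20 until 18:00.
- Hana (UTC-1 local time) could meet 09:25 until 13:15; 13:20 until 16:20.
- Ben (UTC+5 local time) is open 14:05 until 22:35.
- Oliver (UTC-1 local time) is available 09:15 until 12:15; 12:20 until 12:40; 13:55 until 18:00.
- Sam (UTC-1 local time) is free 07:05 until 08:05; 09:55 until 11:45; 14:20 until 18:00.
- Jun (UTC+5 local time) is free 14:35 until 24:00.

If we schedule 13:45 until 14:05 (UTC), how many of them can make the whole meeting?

3

Vera in UTC: 08:30-12:45, 15:20-19:00 (add 1h to convert from UTC-1).
Hana in UTC: 10:25-14:15, 14:20-17:20 (add 1h to convert from UTC-1).
Ben in UTC: 09:05-17:35 (subtract 5h to convert from UTC+5).
Oliver in UTC: 10:15-13:15, 13:20-13:40, 14:55-19:00 (add 1h to convert from UTC-1).
Sam in UTC: 08:05-09:05, 10:55-12:45, 15:20-19:00 (add 1h to convert from UTC-1).
Jun in UTC: 09:35-19:00 (subtract 5h to convert from UTC+5).
Hana, Ben, and Jun can make the full 13:45-14:05 slot — that's 3.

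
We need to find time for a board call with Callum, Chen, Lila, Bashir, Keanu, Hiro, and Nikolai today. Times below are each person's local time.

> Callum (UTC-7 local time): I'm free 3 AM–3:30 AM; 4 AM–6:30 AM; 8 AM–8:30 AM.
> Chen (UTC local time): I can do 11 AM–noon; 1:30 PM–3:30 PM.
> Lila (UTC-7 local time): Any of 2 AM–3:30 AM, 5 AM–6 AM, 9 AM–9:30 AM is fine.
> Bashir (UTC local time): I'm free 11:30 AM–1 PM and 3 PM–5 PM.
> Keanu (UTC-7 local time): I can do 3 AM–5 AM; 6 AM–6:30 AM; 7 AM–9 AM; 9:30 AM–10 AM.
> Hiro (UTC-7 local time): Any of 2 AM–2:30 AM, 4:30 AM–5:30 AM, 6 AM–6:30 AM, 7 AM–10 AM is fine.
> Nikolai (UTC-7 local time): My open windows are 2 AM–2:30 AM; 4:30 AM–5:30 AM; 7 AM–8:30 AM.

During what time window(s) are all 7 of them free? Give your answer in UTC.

none

Callum in UTC: 10:00-10:30, 11:00-13:30, 15:00-15:30 (add 7h to convert from UTC-7).
Chen in UTC: 11:00-12:00, 13:30-15:30.
Lila in UTC: 09:00-10:30, 12:00-13:00, 16:00-16:30 (add 7h to convert from UTC-7).
Bashir in UTC: 11:30-13:00, 15:00-17:00.
Keanu in UTC: 10:00-12:00, 13:00-13:30, 14:00-16:00, 16:30-17:00 (add 7h to convert from UTC-7).
Hiro in UTC: 09:00-09:30, 11:30-12:30, 13:00-13:30, 14:00-17:00 (add 7h to convert from UTC-7).
Nikolai in UTC: 09:00-09:30, 11:30-12:30, 14:00-15:30 (add 7h to convert from UTC-7).
Callum ∩ Chen: 11:00-12:00, 15:00-15:30.
Callum ∩ Chen ∩ Lila: ∅.
Callum ∩ Chen ∩ Lila ∩ Bashir: ∅.
Callum ∩ Chen ∩ Lila ∩ Bashir ∩ Keanu: ∅.
Callum ∩ Chen ∩ Lila ∩ Bashir ∩ Keanu ∩ Hiro: ∅.
Callum ∩ Chen ∩ Lila ∩ Bashir ∩ Keanu ∩ Hiro ∩ Nikolai: ∅.
There is no time when everyone is free.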